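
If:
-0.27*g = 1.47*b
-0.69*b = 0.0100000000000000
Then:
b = -0.01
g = 0.08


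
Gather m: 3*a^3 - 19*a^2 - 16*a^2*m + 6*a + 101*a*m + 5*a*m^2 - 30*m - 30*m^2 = 3*a^3 - 19*a^2 + 6*a + m^2*(5*a - 30) + m*(-16*a^2 + 101*a - 30)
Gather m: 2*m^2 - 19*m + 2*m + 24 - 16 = 2*m^2 - 17*m + 8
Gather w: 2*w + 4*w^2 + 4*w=4*w^2 + 6*w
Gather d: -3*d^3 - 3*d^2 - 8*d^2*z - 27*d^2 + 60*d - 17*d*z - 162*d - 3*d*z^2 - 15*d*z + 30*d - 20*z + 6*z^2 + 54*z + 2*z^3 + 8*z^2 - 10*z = -3*d^3 + d^2*(-8*z - 30) + d*(-3*z^2 - 32*z - 72) + 2*z^3 + 14*z^2 + 24*z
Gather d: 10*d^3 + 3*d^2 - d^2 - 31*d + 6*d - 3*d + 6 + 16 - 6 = 10*d^3 + 2*d^2 - 28*d + 16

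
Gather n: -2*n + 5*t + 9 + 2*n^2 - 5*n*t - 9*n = 2*n^2 + n*(-5*t - 11) + 5*t + 9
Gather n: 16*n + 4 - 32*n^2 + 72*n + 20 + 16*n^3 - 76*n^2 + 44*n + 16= 16*n^3 - 108*n^2 + 132*n + 40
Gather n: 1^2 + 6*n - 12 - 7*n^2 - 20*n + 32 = -7*n^2 - 14*n + 21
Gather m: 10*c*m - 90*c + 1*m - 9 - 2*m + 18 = -90*c + m*(10*c - 1) + 9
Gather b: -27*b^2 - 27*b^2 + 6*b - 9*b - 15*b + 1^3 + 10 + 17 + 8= -54*b^2 - 18*b + 36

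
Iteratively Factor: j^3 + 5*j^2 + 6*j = (j + 3)*(j^2 + 2*j) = j*(j + 3)*(j + 2)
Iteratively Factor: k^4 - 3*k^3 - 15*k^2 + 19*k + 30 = (k + 3)*(k^3 - 6*k^2 + 3*k + 10) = (k - 5)*(k + 3)*(k^2 - k - 2) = (k - 5)*(k + 1)*(k + 3)*(k - 2)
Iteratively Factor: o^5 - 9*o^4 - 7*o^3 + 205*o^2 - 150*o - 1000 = (o - 5)*(o^4 - 4*o^3 - 27*o^2 + 70*o + 200) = (o - 5)^2*(o^3 + o^2 - 22*o - 40) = (o - 5)^3*(o^2 + 6*o + 8) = (o - 5)^3*(o + 4)*(o + 2)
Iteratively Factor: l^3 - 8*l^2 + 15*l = (l - 5)*(l^2 - 3*l) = (l - 5)*(l - 3)*(l)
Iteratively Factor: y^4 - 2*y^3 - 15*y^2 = (y)*(y^3 - 2*y^2 - 15*y) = y*(y - 5)*(y^2 + 3*y) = y^2*(y - 5)*(y + 3)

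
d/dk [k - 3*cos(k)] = 3*sin(k) + 1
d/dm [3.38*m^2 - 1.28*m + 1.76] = 6.76*m - 1.28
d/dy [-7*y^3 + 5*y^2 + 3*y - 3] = -21*y^2 + 10*y + 3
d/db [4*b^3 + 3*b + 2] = 12*b^2 + 3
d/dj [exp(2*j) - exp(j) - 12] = (2*exp(j) - 1)*exp(j)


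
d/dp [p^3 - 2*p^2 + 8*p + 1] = 3*p^2 - 4*p + 8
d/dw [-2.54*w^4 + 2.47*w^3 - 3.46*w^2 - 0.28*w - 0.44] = -10.16*w^3 + 7.41*w^2 - 6.92*w - 0.28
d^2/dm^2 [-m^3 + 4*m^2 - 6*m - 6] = 8 - 6*m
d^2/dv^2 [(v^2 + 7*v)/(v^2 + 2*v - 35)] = 10/(v^3 - 15*v^2 + 75*v - 125)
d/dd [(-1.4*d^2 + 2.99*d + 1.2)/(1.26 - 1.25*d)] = (1.75*d^2 - 3.528*d + 5.2674)/(1.5625*d^2 - 3.15*d + 1.5876)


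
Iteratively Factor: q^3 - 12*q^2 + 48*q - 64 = (q - 4)*(q^2 - 8*q + 16) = (q - 4)^2*(q - 4)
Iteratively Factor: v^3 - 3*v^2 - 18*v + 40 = (v - 2)*(v^2 - v - 20) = (v - 5)*(v - 2)*(v + 4)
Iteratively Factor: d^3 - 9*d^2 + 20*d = (d - 5)*(d^2 - 4*d) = (d - 5)*(d - 4)*(d)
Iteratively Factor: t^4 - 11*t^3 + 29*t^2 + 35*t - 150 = (t - 3)*(t^3 - 8*t^2 + 5*t + 50) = (t - 5)*(t - 3)*(t^2 - 3*t - 10) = (t - 5)*(t - 3)*(t + 2)*(t - 5)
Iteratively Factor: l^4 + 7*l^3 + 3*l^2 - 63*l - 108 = (l + 4)*(l^3 + 3*l^2 - 9*l - 27) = (l + 3)*(l + 4)*(l^2 - 9) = (l - 3)*(l + 3)*(l + 4)*(l + 3)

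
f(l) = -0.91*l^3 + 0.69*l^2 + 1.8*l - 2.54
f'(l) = -2.73*l^2 + 1.38*l + 1.8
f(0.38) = -1.81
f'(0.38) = 1.93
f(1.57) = -1.53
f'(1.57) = -2.76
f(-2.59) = 13.24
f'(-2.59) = -20.09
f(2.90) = -13.71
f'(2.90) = -17.16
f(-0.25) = -2.93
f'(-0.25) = 1.28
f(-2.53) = 12.06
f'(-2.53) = -19.17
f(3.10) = -17.44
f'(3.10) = -20.16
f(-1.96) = 3.43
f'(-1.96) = -11.39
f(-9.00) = 700.54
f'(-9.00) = -231.75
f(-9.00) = 700.54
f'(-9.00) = -231.75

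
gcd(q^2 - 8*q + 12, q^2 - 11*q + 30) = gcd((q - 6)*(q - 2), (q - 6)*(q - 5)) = q - 6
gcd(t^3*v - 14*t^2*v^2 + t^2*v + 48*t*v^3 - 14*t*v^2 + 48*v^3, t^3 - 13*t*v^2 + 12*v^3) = 1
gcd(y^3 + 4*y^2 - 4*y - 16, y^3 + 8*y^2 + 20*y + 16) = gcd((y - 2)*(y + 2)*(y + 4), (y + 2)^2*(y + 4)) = y^2 + 6*y + 8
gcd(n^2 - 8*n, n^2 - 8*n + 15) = 1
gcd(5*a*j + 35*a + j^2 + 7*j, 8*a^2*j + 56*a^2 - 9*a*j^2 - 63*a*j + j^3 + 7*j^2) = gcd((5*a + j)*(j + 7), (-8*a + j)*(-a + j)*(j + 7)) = j + 7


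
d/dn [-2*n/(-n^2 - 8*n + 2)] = 2*(n^2 - 2*n*(n + 4) + 8*n - 2)/(n^2 + 8*n - 2)^2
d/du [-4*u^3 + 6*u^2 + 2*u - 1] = -12*u^2 + 12*u + 2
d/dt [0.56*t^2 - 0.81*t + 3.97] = 1.12*t - 0.81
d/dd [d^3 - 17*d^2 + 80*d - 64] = 3*d^2 - 34*d + 80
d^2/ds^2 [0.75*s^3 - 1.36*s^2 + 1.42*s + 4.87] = 4.5*s - 2.72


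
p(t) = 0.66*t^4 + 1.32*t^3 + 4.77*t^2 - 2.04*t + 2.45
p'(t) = 2.64*t^3 + 3.96*t^2 + 9.54*t - 2.04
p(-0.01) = 2.47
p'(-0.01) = -2.14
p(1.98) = 37.50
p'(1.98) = 52.87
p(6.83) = 2067.84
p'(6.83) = 1088.98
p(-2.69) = 51.32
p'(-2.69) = -50.44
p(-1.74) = 19.54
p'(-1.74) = -20.56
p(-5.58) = 572.87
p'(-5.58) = -390.65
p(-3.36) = 97.20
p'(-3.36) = -89.53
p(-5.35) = 488.46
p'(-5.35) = -344.00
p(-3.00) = 69.32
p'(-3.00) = -66.30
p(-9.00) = 3775.16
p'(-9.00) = -1691.70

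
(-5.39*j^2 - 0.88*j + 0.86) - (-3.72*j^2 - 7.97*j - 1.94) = -1.67*j^2 + 7.09*j + 2.8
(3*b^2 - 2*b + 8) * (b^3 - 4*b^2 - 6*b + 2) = 3*b^5 - 14*b^4 - 2*b^3 - 14*b^2 - 52*b + 16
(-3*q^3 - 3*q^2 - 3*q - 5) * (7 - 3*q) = 9*q^4 - 12*q^3 - 12*q^2 - 6*q - 35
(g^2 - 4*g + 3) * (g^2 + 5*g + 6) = g^4 + g^3 - 11*g^2 - 9*g + 18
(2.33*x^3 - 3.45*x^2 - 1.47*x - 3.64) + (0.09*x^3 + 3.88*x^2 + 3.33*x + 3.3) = 2.42*x^3 + 0.43*x^2 + 1.86*x - 0.34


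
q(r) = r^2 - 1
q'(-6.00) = -12.00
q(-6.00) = 35.00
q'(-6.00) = -12.00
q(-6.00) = 35.00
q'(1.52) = 3.04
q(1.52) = 1.31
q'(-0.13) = -0.26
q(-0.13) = -0.98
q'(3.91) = 7.82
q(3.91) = 14.29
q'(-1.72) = -3.44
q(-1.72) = 1.96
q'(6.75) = 13.50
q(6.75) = 44.56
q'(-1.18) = -2.36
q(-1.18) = 0.39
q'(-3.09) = -6.18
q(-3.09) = 8.55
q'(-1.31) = -2.62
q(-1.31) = 0.72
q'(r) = 2*r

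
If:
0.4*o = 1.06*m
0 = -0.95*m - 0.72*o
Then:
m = 0.00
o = 0.00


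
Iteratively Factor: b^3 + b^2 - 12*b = (b)*(b^2 + b - 12) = b*(b + 4)*(b - 3)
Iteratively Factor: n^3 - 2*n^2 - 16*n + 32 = (n - 4)*(n^2 + 2*n - 8) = (n - 4)*(n - 2)*(n + 4)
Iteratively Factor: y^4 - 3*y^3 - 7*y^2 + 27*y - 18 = (y - 1)*(y^3 - 2*y^2 - 9*y + 18) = (y - 2)*(y - 1)*(y^2 - 9) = (y - 2)*(y - 1)*(y + 3)*(y - 3)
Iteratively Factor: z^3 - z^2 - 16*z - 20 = (z + 2)*(z^2 - 3*z - 10) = (z - 5)*(z + 2)*(z + 2)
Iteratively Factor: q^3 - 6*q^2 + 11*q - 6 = (q - 1)*(q^2 - 5*q + 6) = (q - 3)*(q - 1)*(q - 2)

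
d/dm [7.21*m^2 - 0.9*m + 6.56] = 14.42*m - 0.9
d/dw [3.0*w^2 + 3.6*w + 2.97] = 6.0*w + 3.6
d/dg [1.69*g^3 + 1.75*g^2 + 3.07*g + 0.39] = 5.07*g^2 + 3.5*g + 3.07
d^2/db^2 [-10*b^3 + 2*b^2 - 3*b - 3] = 4 - 60*b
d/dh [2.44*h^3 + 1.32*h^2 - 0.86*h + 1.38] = 7.32*h^2 + 2.64*h - 0.86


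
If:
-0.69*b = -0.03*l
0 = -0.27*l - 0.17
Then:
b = -0.03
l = -0.63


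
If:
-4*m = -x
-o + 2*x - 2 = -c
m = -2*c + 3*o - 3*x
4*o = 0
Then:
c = -26/3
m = 4/3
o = 0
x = 16/3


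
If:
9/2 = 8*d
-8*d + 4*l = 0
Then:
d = 9/16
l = 9/8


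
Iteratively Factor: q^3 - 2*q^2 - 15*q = (q + 3)*(q^2 - 5*q) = (q - 5)*(q + 3)*(q)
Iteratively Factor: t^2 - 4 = (t + 2)*(t - 2)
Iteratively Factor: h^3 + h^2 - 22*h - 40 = (h + 2)*(h^2 - h - 20) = (h - 5)*(h + 2)*(h + 4)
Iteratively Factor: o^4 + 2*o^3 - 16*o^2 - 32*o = (o + 2)*(o^3 - 16*o) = o*(o + 2)*(o^2 - 16) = o*(o + 2)*(o + 4)*(o - 4)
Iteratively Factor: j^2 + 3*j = (j + 3)*(j)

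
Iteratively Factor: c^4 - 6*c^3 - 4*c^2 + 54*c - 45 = (c - 3)*(c^3 - 3*c^2 - 13*c + 15) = (c - 3)*(c + 3)*(c^2 - 6*c + 5) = (c - 3)*(c - 1)*(c + 3)*(c - 5)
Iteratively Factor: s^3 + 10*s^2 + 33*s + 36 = (s + 3)*(s^2 + 7*s + 12) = (s + 3)*(s + 4)*(s + 3)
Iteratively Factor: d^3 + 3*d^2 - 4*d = (d)*(d^2 + 3*d - 4) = d*(d + 4)*(d - 1)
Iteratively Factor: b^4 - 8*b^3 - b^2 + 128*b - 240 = (b - 5)*(b^3 - 3*b^2 - 16*b + 48) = (b - 5)*(b - 4)*(b^2 + b - 12) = (b - 5)*(b - 4)*(b - 3)*(b + 4)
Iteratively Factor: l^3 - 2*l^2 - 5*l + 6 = (l + 2)*(l^2 - 4*l + 3) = (l - 3)*(l + 2)*(l - 1)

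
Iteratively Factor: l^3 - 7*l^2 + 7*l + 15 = (l + 1)*(l^2 - 8*l + 15) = (l - 5)*(l + 1)*(l - 3)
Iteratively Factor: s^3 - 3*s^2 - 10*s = (s + 2)*(s^2 - 5*s) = (s - 5)*(s + 2)*(s)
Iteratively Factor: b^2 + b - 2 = (b - 1)*(b + 2)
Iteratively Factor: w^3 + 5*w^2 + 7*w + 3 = (w + 1)*(w^2 + 4*w + 3) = (w + 1)^2*(w + 3)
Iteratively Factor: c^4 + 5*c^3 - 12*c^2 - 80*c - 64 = (c - 4)*(c^3 + 9*c^2 + 24*c + 16) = (c - 4)*(c + 1)*(c^2 + 8*c + 16) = (c - 4)*(c + 1)*(c + 4)*(c + 4)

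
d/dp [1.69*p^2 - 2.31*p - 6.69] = 3.38*p - 2.31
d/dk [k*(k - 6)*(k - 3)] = 3*k^2 - 18*k + 18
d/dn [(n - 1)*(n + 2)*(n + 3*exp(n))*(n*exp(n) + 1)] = (n - 1)*(n + 1)*(n + 2)*(n + 3*exp(n))*exp(n) + (n - 1)*(n + 2)*(n*exp(n) + 1)*(3*exp(n) + 1) + (n - 1)*(n + 3*exp(n))*(n*exp(n) + 1) + (n + 2)*(n + 3*exp(n))*(n*exp(n) + 1)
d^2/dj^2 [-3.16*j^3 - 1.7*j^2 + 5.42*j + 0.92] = -18.96*j - 3.4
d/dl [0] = 0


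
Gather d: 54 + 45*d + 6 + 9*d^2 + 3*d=9*d^2 + 48*d + 60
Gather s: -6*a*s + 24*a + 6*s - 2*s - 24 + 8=24*a + s*(4 - 6*a) - 16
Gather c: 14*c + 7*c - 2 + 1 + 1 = 21*c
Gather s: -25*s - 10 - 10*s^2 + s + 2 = -10*s^2 - 24*s - 8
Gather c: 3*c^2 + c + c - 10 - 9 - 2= 3*c^2 + 2*c - 21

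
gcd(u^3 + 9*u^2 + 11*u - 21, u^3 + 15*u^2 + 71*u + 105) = u^2 + 10*u + 21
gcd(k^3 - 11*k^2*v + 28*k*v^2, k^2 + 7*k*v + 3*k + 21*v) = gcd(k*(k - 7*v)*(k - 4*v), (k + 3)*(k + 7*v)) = 1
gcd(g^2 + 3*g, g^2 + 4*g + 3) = g + 3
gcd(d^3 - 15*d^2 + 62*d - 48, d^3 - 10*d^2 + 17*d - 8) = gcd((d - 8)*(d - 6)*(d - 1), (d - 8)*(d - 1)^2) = d^2 - 9*d + 8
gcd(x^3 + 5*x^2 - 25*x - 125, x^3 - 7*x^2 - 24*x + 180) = x + 5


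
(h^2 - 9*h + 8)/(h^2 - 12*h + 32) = (h - 1)/(h - 4)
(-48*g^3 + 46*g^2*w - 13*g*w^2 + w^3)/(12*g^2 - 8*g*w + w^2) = (24*g^2 - 11*g*w + w^2)/(-6*g + w)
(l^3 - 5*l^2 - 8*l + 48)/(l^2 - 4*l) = l - 1 - 12/l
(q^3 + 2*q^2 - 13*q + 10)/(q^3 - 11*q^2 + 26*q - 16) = (q + 5)/(q - 8)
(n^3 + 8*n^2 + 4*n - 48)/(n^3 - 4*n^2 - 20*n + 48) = (n + 6)/(n - 6)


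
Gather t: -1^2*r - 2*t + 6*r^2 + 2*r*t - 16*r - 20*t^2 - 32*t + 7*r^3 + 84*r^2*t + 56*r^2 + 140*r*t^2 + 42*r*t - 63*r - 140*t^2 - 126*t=7*r^3 + 62*r^2 - 80*r + t^2*(140*r - 160) + t*(84*r^2 + 44*r - 160)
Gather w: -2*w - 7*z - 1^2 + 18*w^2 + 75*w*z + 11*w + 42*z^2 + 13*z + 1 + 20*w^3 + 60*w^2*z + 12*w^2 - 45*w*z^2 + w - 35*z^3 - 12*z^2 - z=20*w^3 + w^2*(60*z + 30) + w*(-45*z^2 + 75*z + 10) - 35*z^3 + 30*z^2 + 5*z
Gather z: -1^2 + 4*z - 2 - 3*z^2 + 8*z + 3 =-3*z^2 + 12*z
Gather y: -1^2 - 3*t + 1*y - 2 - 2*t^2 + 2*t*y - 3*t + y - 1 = -2*t^2 - 6*t + y*(2*t + 2) - 4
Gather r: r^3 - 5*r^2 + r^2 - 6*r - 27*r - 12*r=r^3 - 4*r^2 - 45*r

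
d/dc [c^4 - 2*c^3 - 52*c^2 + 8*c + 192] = 4*c^3 - 6*c^2 - 104*c + 8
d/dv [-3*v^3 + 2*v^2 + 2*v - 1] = -9*v^2 + 4*v + 2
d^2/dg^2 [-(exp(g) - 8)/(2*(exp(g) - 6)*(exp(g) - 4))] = (-exp(4*g) + 22*exp(3*g) - 96*exp(2*g) - 208*exp(g) + 1344)*exp(g)/(2*(exp(6*g) - 30*exp(5*g) + 372*exp(4*g) - 2440*exp(3*g) + 8928*exp(2*g) - 17280*exp(g) + 13824))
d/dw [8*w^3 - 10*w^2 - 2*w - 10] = 24*w^2 - 20*w - 2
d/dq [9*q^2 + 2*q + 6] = 18*q + 2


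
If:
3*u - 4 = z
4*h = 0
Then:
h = 0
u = z/3 + 4/3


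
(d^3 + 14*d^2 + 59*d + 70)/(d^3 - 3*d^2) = (d^3 + 14*d^2 + 59*d + 70)/(d^2*(d - 3))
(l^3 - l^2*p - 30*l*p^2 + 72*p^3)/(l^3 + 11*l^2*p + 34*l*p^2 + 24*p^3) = (l^2 - 7*l*p + 12*p^2)/(l^2 + 5*l*p + 4*p^2)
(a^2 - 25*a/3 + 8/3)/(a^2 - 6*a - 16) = (a - 1/3)/(a + 2)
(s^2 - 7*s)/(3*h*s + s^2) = (s - 7)/(3*h + s)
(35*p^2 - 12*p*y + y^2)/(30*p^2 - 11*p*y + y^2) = (-7*p + y)/(-6*p + y)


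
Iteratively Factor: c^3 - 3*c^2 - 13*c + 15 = (c - 5)*(c^2 + 2*c - 3) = (c - 5)*(c + 3)*(c - 1)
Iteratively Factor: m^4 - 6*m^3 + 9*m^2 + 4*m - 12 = (m - 2)*(m^3 - 4*m^2 + m + 6) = (m - 2)*(m + 1)*(m^2 - 5*m + 6) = (m - 3)*(m - 2)*(m + 1)*(m - 2)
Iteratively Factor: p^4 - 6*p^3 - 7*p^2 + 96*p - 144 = (p - 3)*(p^3 - 3*p^2 - 16*p + 48) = (p - 3)^2*(p^2 - 16) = (p - 4)*(p - 3)^2*(p + 4)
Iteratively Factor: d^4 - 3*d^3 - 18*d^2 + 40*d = (d)*(d^3 - 3*d^2 - 18*d + 40) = d*(d - 5)*(d^2 + 2*d - 8) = d*(d - 5)*(d + 4)*(d - 2)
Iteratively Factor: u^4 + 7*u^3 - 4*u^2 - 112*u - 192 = (u + 4)*(u^3 + 3*u^2 - 16*u - 48) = (u + 4)^2*(u^2 - u - 12) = (u - 4)*(u + 4)^2*(u + 3)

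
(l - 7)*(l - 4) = l^2 - 11*l + 28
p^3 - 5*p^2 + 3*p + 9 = (p - 3)^2*(p + 1)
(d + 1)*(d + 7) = d^2 + 8*d + 7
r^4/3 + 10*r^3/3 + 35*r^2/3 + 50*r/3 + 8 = (r/3 + 1/3)*(r + 2)*(r + 3)*(r + 4)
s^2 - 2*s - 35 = (s - 7)*(s + 5)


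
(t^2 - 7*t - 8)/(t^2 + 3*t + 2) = (t - 8)/(t + 2)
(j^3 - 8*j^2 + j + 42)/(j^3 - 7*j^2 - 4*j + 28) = (j - 3)/(j - 2)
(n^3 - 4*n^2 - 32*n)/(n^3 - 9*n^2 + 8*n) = (n + 4)/(n - 1)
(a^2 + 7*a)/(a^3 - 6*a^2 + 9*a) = (a + 7)/(a^2 - 6*a + 9)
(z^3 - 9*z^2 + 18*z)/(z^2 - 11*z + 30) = z*(z - 3)/(z - 5)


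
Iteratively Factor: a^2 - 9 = (a + 3)*(a - 3)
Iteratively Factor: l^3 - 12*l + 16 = (l + 4)*(l^2 - 4*l + 4) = (l - 2)*(l + 4)*(l - 2)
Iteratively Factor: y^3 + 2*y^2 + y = (y)*(y^2 + 2*y + 1) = y*(y + 1)*(y + 1)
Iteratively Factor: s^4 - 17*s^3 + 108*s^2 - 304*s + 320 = (s - 4)*(s^3 - 13*s^2 + 56*s - 80) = (s - 4)^2*(s^2 - 9*s + 20) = (s - 4)^3*(s - 5)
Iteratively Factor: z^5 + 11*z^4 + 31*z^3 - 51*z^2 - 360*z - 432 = (z + 3)*(z^4 + 8*z^3 + 7*z^2 - 72*z - 144) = (z + 3)*(z + 4)*(z^3 + 4*z^2 - 9*z - 36) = (z + 3)^2*(z + 4)*(z^2 + z - 12) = (z + 3)^2*(z + 4)^2*(z - 3)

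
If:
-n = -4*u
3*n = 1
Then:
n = 1/3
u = 1/12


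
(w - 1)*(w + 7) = w^2 + 6*w - 7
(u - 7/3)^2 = u^2 - 14*u/3 + 49/9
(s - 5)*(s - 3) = s^2 - 8*s + 15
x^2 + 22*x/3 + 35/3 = (x + 7/3)*(x + 5)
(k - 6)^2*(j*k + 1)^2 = j^2*k^4 - 12*j^2*k^3 + 36*j^2*k^2 + 2*j*k^3 - 24*j*k^2 + 72*j*k + k^2 - 12*k + 36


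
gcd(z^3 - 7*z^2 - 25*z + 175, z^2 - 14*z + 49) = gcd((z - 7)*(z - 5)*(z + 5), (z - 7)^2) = z - 7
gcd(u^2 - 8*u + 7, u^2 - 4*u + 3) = u - 1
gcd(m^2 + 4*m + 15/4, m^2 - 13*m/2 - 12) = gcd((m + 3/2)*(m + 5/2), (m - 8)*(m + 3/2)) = m + 3/2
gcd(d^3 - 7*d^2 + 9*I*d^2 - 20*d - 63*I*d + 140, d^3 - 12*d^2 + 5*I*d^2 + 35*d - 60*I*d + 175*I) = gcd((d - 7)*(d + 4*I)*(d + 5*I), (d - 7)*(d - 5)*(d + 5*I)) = d^2 + d*(-7 + 5*I) - 35*I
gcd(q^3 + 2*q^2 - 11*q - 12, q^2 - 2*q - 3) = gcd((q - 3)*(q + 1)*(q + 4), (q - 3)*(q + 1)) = q^2 - 2*q - 3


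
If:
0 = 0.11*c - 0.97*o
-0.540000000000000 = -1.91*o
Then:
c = 2.49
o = 0.28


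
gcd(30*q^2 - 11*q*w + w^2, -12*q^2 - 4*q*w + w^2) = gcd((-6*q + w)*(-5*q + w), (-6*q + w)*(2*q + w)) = 6*q - w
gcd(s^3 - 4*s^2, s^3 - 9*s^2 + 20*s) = s^2 - 4*s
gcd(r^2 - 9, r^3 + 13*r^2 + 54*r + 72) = r + 3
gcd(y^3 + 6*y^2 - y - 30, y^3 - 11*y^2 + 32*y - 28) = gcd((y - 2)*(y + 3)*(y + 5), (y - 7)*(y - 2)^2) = y - 2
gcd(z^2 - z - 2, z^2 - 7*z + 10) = z - 2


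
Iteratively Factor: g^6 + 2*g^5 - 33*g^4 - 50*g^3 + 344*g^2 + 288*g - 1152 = (g + 4)*(g^5 - 2*g^4 - 25*g^3 + 50*g^2 + 144*g - 288) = (g + 4)^2*(g^4 - 6*g^3 - g^2 + 54*g - 72) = (g - 2)*(g + 4)^2*(g^3 - 4*g^2 - 9*g + 36) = (g - 3)*(g - 2)*(g + 4)^2*(g^2 - g - 12) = (g - 4)*(g - 3)*(g - 2)*(g + 4)^2*(g + 3)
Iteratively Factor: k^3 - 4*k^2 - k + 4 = (k - 4)*(k^2 - 1) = (k - 4)*(k + 1)*(k - 1)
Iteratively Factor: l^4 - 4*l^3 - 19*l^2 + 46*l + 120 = (l - 5)*(l^3 + l^2 - 14*l - 24) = (l - 5)*(l + 3)*(l^2 - 2*l - 8) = (l - 5)*(l - 4)*(l + 3)*(l + 2)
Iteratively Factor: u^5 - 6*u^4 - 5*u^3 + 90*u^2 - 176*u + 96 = (u + 4)*(u^4 - 10*u^3 + 35*u^2 - 50*u + 24) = (u - 1)*(u + 4)*(u^3 - 9*u^2 + 26*u - 24) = (u - 2)*(u - 1)*(u + 4)*(u^2 - 7*u + 12) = (u - 4)*(u - 2)*(u - 1)*(u + 4)*(u - 3)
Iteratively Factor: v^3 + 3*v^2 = (v)*(v^2 + 3*v) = v*(v + 3)*(v)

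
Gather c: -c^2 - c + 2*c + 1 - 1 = -c^2 + c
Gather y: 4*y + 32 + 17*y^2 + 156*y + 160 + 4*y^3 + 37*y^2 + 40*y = 4*y^3 + 54*y^2 + 200*y + 192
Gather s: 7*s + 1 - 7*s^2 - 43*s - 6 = -7*s^2 - 36*s - 5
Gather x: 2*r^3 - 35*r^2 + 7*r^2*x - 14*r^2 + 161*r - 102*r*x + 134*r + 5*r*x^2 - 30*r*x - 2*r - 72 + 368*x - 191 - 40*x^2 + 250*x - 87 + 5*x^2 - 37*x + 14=2*r^3 - 49*r^2 + 293*r + x^2*(5*r - 35) + x*(7*r^2 - 132*r + 581) - 336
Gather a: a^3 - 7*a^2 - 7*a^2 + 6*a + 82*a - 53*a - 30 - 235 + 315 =a^3 - 14*a^2 + 35*a + 50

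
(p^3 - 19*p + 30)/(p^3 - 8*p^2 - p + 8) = (p^3 - 19*p + 30)/(p^3 - 8*p^2 - p + 8)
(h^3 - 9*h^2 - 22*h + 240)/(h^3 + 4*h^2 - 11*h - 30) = (h^2 - 14*h + 48)/(h^2 - h - 6)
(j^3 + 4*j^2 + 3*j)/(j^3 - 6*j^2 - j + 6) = j*(j + 3)/(j^2 - 7*j + 6)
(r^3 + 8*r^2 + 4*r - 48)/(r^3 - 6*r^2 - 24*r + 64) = (r + 6)/(r - 8)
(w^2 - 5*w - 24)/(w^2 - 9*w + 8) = (w + 3)/(w - 1)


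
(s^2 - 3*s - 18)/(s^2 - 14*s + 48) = (s + 3)/(s - 8)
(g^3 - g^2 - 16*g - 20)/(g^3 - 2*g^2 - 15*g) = (g^2 + 4*g + 4)/(g*(g + 3))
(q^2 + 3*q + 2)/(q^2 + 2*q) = (q + 1)/q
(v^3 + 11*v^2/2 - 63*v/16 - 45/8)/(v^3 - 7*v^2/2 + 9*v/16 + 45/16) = (v + 6)/(v - 3)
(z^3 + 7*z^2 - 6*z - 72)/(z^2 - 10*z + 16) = (z^3 + 7*z^2 - 6*z - 72)/(z^2 - 10*z + 16)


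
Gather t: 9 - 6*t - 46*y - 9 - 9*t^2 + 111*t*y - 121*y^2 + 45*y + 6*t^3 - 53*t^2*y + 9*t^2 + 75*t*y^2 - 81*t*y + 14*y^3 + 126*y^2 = 6*t^3 - 53*t^2*y + t*(75*y^2 + 30*y - 6) + 14*y^3 + 5*y^2 - y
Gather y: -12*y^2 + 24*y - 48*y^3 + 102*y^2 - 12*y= -48*y^3 + 90*y^2 + 12*y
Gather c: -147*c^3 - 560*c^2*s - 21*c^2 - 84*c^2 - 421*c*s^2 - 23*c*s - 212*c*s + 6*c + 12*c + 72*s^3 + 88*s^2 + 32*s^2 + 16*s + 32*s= -147*c^3 + c^2*(-560*s - 105) + c*(-421*s^2 - 235*s + 18) + 72*s^3 + 120*s^2 + 48*s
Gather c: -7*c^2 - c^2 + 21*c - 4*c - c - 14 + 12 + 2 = -8*c^2 + 16*c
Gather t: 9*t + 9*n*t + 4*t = t*(9*n + 13)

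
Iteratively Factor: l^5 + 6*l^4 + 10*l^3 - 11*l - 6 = (l + 1)*(l^4 + 5*l^3 + 5*l^2 - 5*l - 6) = (l + 1)^2*(l^3 + 4*l^2 + l - 6) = (l + 1)^2*(l + 3)*(l^2 + l - 2) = (l + 1)^2*(l + 2)*(l + 3)*(l - 1)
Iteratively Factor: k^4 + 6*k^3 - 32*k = (k + 4)*(k^3 + 2*k^2 - 8*k) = k*(k + 4)*(k^2 + 2*k - 8) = k*(k + 4)^2*(k - 2)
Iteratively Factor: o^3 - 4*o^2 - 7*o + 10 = (o + 2)*(o^2 - 6*o + 5) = (o - 5)*(o + 2)*(o - 1)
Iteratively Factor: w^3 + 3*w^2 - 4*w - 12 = (w + 3)*(w^2 - 4) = (w + 2)*(w + 3)*(w - 2)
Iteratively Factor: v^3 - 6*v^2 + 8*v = (v - 2)*(v^2 - 4*v) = v*(v - 2)*(v - 4)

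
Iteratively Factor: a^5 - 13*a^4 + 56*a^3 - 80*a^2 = (a - 4)*(a^4 - 9*a^3 + 20*a^2) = a*(a - 4)*(a^3 - 9*a^2 + 20*a) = a*(a - 4)^2*(a^2 - 5*a) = a*(a - 5)*(a - 4)^2*(a)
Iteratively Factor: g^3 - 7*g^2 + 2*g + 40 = (g - 5)*(g^2 - 2*g - 8) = (g - 5)*(g + 2)*(g - 4)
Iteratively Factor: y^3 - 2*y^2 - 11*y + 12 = (y - 4)*(y^2 + 2*y - 3) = (y - 4)*(y - 1)*(y + 3)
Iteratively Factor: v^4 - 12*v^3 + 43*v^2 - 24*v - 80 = (v - 4)*(v^3 - 8*v^2 + 11*v + 20) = (v - 4)^2*(v^2 - 4*v - 5) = (v - 4)^2*(v + 1)*(v - 5)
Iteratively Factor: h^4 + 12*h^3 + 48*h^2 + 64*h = (h + 4)*(h^3 + 8*h^2 + 16*h) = (h + 4)^2*(h^2 + 4*h) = h*(h + 4)^2*(h + 4)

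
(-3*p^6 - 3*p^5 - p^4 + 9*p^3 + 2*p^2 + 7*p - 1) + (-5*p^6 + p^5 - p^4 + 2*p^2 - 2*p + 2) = -8*p^6 - 2*p^5 - 2*p^4 + 9*p^3 + 4*p^2 + 5*p + 1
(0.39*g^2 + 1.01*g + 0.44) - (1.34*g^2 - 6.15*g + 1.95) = -0.95*g^2 + 7.16*g - 1.51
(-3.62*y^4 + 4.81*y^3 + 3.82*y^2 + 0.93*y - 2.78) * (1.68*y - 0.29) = -6.0816*y^5 + 9.1306*y^4 + 5.0227*y^3 + 0.4546*y^2 - 4.9401*y + 0.8062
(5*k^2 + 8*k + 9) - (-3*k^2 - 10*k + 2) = 8*k^2 + 18*k + 7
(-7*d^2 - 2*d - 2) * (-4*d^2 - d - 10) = 28*d^4 + 15*d^3 + 80*d^2 + 22*d + 20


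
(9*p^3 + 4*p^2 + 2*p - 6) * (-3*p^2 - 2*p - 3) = -27*p^5 - 30*p^4 - 41*p^3 + 2*p^2 + 6*p + 18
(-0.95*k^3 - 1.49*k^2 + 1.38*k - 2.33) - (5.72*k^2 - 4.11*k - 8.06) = -0.95*k^3 - 7.21*k^2 + 5.49*k + 5.73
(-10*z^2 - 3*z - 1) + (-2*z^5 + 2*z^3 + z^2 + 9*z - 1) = -2*z^5 + 2*z^3 - 9*z^2 + 6*z - 2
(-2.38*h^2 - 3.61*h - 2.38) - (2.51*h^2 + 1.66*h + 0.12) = -4.89*h^2 - 5.27*h - 2.5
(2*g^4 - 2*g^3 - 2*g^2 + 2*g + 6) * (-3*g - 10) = -6*g^5 - 14*g^4 + 26*g^3 + 14*g^2 - 38*g - 60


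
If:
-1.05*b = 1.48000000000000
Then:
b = -1.41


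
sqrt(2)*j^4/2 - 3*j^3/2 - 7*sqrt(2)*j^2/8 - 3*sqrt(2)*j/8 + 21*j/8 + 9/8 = (j - 3/2)*(j + 1/2)*(j - 3*sqrt(2)/2)*(sqrt(2)*j/2 + sqrt(2)/2)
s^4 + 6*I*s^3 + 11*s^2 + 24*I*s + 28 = (s - 2*I)*(s - I)*(s + 2*I)*(s + 7*I)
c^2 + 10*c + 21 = (c + 3)*(c + 7)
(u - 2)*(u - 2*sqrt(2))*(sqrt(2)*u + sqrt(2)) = sqrt(2)*u^3 - 4*u^2 - sqrt(2)*u^2 - 2*sqrt(2)*u + 4*u + 8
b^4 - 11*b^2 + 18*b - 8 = (b - 2)*(b - 1)^2*(b + 4)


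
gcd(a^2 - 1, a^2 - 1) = a^2 - 1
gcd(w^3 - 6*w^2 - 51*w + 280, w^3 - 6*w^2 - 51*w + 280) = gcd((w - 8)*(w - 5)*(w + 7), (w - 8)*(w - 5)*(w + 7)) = w^3 - 6*w^2 - 51*w + 280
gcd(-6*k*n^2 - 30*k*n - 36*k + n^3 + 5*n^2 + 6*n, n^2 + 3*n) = n + 3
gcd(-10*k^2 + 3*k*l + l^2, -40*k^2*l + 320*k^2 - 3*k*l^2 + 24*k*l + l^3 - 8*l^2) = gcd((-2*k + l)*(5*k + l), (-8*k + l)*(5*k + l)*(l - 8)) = 5*k + l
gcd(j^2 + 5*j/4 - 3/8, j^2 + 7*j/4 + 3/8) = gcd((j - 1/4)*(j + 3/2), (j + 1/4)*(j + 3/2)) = j + 3/2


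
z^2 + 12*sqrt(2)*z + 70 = (z + 5*sqrt(2))*(z + 7*sqrt(2))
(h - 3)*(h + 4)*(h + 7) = h^3 + 8*h^2 - 5*h - 84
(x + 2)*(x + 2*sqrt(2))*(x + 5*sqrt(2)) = x^3 + 2*x^2 + 7*sqrt(2)*x^2 + 14*sqrt(2)*x + 20*x + 40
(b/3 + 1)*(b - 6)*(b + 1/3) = b^3/3 - 8*b^2/9 - 19*b/3 - 2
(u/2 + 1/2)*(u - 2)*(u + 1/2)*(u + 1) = u^4/2 + u^3/4 - 3*u^2/2 - 7*u/4 - 1/2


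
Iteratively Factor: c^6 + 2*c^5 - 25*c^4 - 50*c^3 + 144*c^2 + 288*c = (c)*(c^5 + 2*c^4 - 25*c^3 - 50*c^2 + 144*c + 288) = c*(c + 4)*(c^4 - 2*c^3 - 17*c^2 + 18*c + 72) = c*(c - 4)*(c + 4)*(c^3 + 2*c^2 - 9*c - 18) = c*(c - 4)*(c + 3)*(c + 4)*(c^2 - c - 6) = c*(c - 4)*(c - 3)*(c + 3)*(c + 4)*(c + 2)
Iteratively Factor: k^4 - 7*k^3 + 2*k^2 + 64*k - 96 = (k - 2)*(k^3 - 5*k^2 - 8*k + 48) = (k - 2)*(k + 3)*(k^2 - 8*k + 16) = (k - 4)*(k - 2)*(k + 3)*(k - 4)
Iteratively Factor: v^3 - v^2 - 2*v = (v)*(v^2 - v - 2) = v*(v - 2)*(v + 1)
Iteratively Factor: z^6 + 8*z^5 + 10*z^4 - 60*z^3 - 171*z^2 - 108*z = (z + 4)*(z^5 + 4*z^4 - 6*z^3 - 36*z^2 - 27*z) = (z + 3)*(z + 4)*(z^4 + z^3 - 9*z^2 - 9*z) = (z + 1)*(z + 3)*(z + 4)*(z^3 - 9*z) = (z + 1)*(z + 3)^2*(z + 4)*(z^2 - 3*z) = (z - 3)*(z + 1)*(z + 3)^2*(z + 4)*(z)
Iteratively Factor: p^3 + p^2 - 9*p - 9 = (p + 3)*(p^2 - 2*p - 3) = (p - 3)*(p + 3)*(p + 1)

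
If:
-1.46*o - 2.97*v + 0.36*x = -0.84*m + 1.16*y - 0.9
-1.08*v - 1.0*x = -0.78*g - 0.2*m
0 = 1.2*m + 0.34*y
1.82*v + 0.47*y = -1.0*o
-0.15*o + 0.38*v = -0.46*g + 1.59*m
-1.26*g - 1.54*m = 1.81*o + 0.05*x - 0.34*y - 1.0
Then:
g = -0.53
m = -0.80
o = 2.10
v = -1.88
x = 1.46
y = 2.83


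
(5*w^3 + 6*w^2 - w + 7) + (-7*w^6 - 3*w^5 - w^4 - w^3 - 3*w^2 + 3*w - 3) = -7*w^6 - 3*w^5 - w^4 + 4*w^3 + 3*w^2 + 2*w + 4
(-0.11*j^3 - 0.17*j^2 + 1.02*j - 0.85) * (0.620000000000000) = -0.0682*j^3 - 0.1054*j^2 + 0.6324*j - 0.527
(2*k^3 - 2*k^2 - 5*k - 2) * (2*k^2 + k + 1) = 4*k^5 - 2*k^4 - 10*k^3 - 11*k^2 - 7*k - 2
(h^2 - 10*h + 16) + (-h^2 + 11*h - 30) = h - 14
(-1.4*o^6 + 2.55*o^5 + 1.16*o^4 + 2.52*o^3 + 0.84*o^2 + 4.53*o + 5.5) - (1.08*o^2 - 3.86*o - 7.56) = -1.4*o^6 + 2.55*o^5 + 1.16*o^4 + 2.52*o^3 - 0.24*o^2 + 8.39*o + 13.06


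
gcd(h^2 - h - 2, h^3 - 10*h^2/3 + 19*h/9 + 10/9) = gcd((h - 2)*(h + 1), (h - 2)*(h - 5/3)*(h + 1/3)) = h - 2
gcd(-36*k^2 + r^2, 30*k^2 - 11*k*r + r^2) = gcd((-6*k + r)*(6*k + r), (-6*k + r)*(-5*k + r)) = -6*k + r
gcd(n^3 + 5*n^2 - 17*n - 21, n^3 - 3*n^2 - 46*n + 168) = n + 7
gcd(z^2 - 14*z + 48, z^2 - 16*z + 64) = z - 8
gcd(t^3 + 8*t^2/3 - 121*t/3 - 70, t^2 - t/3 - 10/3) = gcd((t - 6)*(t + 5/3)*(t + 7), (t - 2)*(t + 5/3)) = t + 5/3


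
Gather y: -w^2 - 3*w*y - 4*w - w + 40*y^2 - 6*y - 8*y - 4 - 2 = -w^2 - 5*w + 40*y^2 + y*(-3*w - 14) - 6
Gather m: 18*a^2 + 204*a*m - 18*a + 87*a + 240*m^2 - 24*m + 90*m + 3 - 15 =18*a^2 + 69*a + 240*m^2 + m*(204*a + 66) - 12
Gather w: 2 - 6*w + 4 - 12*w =6 - 18*w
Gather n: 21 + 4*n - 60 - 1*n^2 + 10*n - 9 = -n^2 + 14*n - 48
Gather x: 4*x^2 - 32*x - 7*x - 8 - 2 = 4*x^2 - 39*x - 10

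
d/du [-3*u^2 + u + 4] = 1 - 6*u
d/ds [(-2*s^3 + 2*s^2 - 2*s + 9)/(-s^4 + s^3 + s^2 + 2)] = (s*(-4*s^2 + 3*s + 2)*(2*s^3 - 2*s^2 + 2*s - 9) + 2*(-3*s^2 + 2*s - 1)*(-s^4 + s^3 + s^2 + 2))/(-s^4 + s^3 + s^2 + 2)^2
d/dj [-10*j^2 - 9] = -20*j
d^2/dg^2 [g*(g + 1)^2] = 6*g + 4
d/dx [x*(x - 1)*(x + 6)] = 3*x^2 + 10*x - 6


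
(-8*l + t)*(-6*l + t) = 48*l^2 - 14*l*t + t^2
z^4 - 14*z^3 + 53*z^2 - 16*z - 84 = (z - 7)*(z - 6)*(z - 2)*(z + 1)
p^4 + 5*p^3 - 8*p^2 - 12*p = p*(p - 2)*(p + 1)*(p + 6)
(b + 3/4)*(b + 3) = b^2 + 15*b/4 + 9/4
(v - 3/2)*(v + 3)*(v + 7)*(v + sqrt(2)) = v^4 + sqrt(2)*v^3 + 17*v^3/2 + 6*v^2 + 17*sqrt(2)*v^2/2 - 63*v/2 + 6*sqrt(2)*v - 63*sqrt(2)/2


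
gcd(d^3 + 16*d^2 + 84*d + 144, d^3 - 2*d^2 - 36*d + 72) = d + 6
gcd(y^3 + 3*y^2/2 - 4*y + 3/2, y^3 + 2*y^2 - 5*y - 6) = y + 3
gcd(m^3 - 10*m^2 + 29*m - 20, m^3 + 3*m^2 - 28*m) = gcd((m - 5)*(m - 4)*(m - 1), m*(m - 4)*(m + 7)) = m - 4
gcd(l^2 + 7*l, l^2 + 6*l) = l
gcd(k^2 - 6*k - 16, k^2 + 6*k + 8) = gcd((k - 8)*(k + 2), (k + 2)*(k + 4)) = k + 2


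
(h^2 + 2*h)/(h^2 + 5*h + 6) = h/(h + 3)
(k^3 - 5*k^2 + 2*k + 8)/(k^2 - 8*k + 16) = (k^2 - k - 2)/(k - 4)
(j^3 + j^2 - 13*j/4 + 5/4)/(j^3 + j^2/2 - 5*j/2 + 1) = (j + 5/2)/(j + 2)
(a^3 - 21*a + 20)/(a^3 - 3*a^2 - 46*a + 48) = (a^2 + a - 20)/(a^2 - 2*a - 48)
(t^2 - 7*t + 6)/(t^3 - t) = (t - 6)/(t*(t + 1))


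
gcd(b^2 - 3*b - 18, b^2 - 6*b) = b - 6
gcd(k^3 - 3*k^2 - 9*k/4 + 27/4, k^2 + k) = 1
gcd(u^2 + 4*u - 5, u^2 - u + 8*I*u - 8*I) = u - 1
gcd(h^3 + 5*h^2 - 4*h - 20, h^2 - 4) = h^2 - 4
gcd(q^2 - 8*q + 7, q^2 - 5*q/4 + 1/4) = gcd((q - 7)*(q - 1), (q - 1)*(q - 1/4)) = q - 1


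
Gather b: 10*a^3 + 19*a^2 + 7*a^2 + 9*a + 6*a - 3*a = 10*a^3 + 26*a^2 + 12*a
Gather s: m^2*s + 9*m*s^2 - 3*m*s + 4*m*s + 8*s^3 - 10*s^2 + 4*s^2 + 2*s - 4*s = 8*s^3 + s^2*(9*m - 6) + s*(m^2 + m - 2)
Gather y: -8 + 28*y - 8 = 28*y - 16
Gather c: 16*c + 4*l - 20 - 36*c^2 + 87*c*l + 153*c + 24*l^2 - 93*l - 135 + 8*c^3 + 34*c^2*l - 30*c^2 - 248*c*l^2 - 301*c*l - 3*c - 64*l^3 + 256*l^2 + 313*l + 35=8*c^3 + c^2*(34*l - 66) + c*(-248*l^2 - 214*l + 166) - 64*l^3 + 280*l^2 + 224*l - 120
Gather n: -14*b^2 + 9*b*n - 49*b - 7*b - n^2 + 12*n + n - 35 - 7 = -14*b^2 - 56*b - n^2 + n*(9*b + 13) - 42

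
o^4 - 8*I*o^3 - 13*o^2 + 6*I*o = o*(o - 6*I)*(o - I)^2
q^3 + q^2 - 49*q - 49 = (q - 7)*(q + 1)*(q + 7)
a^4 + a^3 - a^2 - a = a*(a - 1)*(a + 1)^2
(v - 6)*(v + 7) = v^2 + v - 42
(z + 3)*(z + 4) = z^2 + 7*z + 12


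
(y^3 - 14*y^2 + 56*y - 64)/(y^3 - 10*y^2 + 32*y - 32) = (y - 8)/(y - 4)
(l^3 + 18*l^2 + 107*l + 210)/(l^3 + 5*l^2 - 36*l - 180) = (l + 7)/(l - 6)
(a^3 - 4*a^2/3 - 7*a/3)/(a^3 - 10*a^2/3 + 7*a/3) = (a + 1)/(a - 1)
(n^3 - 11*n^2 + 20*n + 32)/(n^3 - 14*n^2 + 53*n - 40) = (n^2 - 3*n - 4)/(n^2 - 6*n + 5)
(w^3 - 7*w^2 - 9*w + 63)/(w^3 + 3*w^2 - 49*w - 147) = (w - 3)/(w + 7)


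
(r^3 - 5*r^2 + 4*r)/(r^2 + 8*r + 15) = r*(r^2 - 5*r + 4)/(r^2 + 8*r + 15)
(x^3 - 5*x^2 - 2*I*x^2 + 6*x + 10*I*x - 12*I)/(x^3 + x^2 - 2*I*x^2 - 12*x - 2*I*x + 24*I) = (x - 2)/(x + 4)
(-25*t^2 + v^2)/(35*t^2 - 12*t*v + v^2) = (-5*t - v)/(7*t - v)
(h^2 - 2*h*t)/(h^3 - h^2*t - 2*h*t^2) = 1/(h + t)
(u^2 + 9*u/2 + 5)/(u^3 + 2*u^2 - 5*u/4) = 2*(u + 2)/(u*(2*u - 1))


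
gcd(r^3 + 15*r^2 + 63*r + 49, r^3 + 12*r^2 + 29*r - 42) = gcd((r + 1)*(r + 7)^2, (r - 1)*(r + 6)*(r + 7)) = r + 7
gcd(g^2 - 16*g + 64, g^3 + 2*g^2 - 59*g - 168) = g - 8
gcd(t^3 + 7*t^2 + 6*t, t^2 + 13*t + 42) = t + 6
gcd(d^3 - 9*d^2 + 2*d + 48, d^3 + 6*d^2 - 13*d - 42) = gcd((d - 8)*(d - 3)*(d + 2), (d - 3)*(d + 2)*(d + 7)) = d^2 - d - 6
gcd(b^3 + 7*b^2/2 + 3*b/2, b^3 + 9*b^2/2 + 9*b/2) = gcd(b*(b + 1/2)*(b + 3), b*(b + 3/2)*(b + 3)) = b^2 + 3*b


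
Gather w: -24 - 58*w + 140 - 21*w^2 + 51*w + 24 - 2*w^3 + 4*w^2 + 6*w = -2*w^3 - 17*w^2 - w + 140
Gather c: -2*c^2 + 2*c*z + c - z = -2*c^2 + c*(2*z + 1) - z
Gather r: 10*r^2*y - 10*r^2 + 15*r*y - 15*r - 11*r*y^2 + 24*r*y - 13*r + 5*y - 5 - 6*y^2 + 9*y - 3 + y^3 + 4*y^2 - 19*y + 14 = r^2*(10*y - 10) + r*(-11*y^2 + 39*y - 28) + y^3 - 2*y^2 - 5*y + 6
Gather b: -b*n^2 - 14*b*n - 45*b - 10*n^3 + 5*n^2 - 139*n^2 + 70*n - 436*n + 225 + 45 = b*(-n^2 - 14*n - 45) - 10*n^3 - 134*n^2 - 366*n + 270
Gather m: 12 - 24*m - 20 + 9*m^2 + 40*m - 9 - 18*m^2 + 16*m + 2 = -9*m^2 + 32*m - 15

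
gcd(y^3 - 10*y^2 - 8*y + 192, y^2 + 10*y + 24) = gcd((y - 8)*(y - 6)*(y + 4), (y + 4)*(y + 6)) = y + 4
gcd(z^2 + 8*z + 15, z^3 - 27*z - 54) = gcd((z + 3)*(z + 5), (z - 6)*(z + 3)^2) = z + 3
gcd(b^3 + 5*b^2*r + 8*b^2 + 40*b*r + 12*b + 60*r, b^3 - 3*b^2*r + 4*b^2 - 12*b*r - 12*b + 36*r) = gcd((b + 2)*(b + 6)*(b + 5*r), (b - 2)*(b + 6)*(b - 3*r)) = b + 6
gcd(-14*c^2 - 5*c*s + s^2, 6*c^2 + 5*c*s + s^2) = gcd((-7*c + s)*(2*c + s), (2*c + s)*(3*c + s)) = 2*c + s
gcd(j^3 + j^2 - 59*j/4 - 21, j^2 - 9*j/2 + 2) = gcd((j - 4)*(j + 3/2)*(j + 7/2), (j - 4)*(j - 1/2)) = j - 4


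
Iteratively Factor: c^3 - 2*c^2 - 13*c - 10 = (c + 1)*(c^2 - 3*c - 10) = (c - 5)*(c + 1)*(c + 2)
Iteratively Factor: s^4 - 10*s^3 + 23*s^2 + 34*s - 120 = (s + 2)*(s^3 - 12*s^2 + 47*s - 60) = (s - 3)*(s + 2)*(s^2 - 9*s + 20) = (s - 4)*(s - 3)*(s + 2)*(s - 5)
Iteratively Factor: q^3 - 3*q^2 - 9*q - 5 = (q - 5)*(q^2 + 2*q + 1) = (q - 5)*(q + 1)*(q + 1)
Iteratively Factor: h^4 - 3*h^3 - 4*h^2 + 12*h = (h - 3)*(h^3 - 4*h) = h*(h - 3)*(h^2 - 4) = h*(h - 3)*(h - 2)*(h + 2)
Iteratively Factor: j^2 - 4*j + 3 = (j - 3)*(j - 1)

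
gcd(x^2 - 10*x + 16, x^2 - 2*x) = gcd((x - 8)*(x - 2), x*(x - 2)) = x - 2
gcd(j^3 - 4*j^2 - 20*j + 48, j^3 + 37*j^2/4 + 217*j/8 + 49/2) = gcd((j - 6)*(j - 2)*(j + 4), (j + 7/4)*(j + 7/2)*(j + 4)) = j + 4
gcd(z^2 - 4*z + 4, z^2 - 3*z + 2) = z - 2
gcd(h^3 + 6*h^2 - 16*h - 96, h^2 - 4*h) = h - 4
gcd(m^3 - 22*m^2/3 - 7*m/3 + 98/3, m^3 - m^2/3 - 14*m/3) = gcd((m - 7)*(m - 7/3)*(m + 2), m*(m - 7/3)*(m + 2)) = m^2 - m/3 - 14/3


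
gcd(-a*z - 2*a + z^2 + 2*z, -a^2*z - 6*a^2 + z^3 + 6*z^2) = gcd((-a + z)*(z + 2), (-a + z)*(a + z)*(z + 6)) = -a + z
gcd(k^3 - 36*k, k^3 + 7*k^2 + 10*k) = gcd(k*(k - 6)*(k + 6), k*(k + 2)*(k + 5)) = k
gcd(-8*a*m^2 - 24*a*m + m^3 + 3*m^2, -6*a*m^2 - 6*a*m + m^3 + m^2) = m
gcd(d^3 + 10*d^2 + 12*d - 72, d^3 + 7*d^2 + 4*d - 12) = d + 6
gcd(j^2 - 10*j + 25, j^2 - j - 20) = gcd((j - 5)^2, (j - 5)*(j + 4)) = j - 5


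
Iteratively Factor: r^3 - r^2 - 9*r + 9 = (r + 3)*(r^2 - 4*r + 3) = (r - 1)*(r + 3)*(r - 3)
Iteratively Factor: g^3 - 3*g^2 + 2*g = (g - 2)*(g^2 - g) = g*(g - 2)*(g - 1)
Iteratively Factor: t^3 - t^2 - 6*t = (t - 3)*(t^2 + 2*t) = t*(t - 3)*(t + 2)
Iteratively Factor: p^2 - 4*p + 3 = (p - 3)*(p - 1)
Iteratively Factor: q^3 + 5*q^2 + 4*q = (q)*(q^2 + 5*q + 4) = q*(q + 4)*(q + 1)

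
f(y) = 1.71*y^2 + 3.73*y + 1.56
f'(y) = 3.42*y + 3.73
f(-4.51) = 19.52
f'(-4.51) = -11.69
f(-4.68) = 21.56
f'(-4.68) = -12.28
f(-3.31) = 7.95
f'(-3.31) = -7.59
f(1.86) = 14.41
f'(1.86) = 10.09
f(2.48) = 21.33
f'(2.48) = 12.21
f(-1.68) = 0.12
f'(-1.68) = -2.02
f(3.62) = 37.47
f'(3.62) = 16.11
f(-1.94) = 0.76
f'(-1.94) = -2.90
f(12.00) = 292.56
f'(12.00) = 44.77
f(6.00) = 85.50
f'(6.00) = 24.25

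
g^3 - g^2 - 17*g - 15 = (g - 5)*(g + 1)*(g + 3)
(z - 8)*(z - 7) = z^2 - 15*z + 56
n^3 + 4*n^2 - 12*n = n*(n - 2)*(n + 6)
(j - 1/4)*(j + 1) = j^2 + 3*j/4 - 1/4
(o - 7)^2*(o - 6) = o^3 - 20*o^2 + 133*o - 294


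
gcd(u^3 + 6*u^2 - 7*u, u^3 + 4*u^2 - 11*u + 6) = u - 1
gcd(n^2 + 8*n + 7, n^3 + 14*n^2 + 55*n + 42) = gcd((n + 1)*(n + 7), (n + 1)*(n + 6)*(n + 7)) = n^2 + 8*n + 7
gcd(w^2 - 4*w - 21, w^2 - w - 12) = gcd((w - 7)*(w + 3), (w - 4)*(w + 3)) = w + 3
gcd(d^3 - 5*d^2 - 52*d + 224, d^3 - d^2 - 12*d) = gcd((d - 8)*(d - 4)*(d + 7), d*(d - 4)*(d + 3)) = d - 4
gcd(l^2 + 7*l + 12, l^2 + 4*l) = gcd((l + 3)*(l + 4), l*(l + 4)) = l + 4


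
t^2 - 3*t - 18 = (t - 6)*(t + 3)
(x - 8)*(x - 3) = x^2 - 11*x + 24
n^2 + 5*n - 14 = (n - 2)*(n + 7)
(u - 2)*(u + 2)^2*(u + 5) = u^4 + 7*u^3 + 6*u^2 - 28*u - 40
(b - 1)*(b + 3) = b^2 + 2*b - 3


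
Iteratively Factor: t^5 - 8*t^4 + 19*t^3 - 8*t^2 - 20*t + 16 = (t - 1)*(t^4 - 7*t^3 + 12*t^2 + 4*t - 16) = (t - 1)*(t + 1)*(t^3 - 8*t^2 + 20*t - 16) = (t - 4)*(t - 1)*(t + 1)*(t^2 - 4*t + 4) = (t - 4)*(t - 2)*(t - 1)*(t + 1)*(t - 2)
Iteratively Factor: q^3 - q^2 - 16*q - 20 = (q - 5)*(q^2 + 4*q + 4) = (q - 5)*(q + 2)*(q + 2)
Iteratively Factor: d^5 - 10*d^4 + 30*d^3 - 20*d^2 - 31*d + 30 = (d - 1)*(d^4 - 9*d^3 + 21*d^2 + d - 30) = (d - 1)*(d + 1)*(d^3 - 10*d^2 + 31*d - 30) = (d - 2)*(d - 1)*(d + 1)*(d^2 - 8*d + 15) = (d - 3)*(d - 2)*(d - 1)*(d + 1)*(d - 5)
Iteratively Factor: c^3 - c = (c + 1)*(c^2 - c) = c*(c + 1)*(c - 1)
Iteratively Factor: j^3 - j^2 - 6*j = (j - 3)*(j^2 + 2*j) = j*(j - 3)*(j + 2)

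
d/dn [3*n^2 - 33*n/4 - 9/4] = 6*n - 33/4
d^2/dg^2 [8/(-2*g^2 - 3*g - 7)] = 16*(4*g^2 + 6*g - (4*g + 3)^2 + 14)/(2*g^2 + 3*g + 7)^3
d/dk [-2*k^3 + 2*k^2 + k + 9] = -6*k^2 + 4*k + 1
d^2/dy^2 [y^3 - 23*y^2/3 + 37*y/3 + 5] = 6*y - 46/3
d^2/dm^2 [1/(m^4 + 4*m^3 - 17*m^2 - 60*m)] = 2*(m*(-6*m^2 - 12*m + 17)*(m^3 + 4*m^2 - 17*m - 60) + 4*(2*m^3 + 6*m^2 - 17*m - 30)^2)/(m^3*(m^3 + 4*m^2 - 17*m - 60)^3)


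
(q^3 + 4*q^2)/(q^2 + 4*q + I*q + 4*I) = q^2/(q + I)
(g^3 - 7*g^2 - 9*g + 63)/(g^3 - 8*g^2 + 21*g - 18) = (g^2 - 4*g - 21)/(g^2 - 5*g + 6)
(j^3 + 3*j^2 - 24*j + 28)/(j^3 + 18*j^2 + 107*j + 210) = (j^2 - 4*j + 4)/(j^2 + 11*j + 30)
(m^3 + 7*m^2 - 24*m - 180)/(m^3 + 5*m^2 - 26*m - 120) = (m + 6)/(m + 4)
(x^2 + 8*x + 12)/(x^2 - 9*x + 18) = (x^2 + 8*x + 12)/(x^2 - 9*x + 18)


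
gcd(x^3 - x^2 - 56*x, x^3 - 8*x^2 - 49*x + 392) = x^2 - x - 56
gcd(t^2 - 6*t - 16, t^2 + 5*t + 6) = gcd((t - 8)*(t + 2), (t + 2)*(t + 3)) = t + 2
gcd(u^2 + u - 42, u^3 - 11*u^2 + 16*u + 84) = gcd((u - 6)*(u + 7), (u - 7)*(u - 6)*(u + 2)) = u - 6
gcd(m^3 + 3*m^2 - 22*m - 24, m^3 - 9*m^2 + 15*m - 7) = 1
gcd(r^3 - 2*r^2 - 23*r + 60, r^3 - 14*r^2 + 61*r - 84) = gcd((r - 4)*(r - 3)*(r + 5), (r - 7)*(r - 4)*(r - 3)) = r^2 - 7*r + 12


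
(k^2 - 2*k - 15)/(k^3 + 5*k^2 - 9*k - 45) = (k - 5)/(k^2 + 2*k - 15)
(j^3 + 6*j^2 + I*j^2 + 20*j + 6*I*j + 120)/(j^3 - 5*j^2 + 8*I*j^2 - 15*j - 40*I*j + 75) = (j^2 + j*(6 - 4*I) - 24*I)/(j^2 + j*(-5 + 3*I) - 15*I)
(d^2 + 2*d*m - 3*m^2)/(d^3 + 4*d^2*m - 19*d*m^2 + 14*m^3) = (d + 3*m)/(d^2 + 5*d*m - 14*m^2)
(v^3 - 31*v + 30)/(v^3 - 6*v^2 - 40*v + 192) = (v^2 - 6*v + 5)/(v^2 - 12*v + 32)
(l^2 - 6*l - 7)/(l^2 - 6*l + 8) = (l^2 - 6*l - 7)/(l^2 - 6*l + 8)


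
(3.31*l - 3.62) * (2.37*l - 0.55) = 7.8447*l^2 - 10.3999*l + 1.991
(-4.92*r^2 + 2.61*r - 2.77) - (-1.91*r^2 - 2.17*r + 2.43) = -3.01*r^2 + 4.78*r - 5.2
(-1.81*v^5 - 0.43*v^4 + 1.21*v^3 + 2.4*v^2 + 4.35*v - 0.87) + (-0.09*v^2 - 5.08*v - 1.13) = -1.81*v^5 - 0.43*v^4 + 1.21*v^3 + 2.31*v^2 - 0.73*v - 2.0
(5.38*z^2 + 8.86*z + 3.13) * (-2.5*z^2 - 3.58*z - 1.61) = -13.45*z^4 - 41.4104*z^3 - 48.2056*z^2 - 25.47*z - 5.0393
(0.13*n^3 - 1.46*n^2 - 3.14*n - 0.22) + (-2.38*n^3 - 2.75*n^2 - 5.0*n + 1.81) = -2.25*n^3 - 4.21*n^2 - 8.14*n + 1.59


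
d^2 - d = d*(d - 1)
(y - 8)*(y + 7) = y^2 - y - 56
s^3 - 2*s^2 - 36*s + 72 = (s - 6)*(s - 2)*(s + 6)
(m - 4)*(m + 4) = m^2 - 16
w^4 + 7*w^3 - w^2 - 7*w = w*(w - 1)*(w + 1)*(w + 7)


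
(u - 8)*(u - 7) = u^2 - 15*u + 56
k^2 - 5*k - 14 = (k - 7)*(k + 2)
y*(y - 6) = y^2 - 6*y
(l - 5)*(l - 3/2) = l^2 - 13*l/2 + 15/2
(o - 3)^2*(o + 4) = o^3 - 2*o^2 - 15*o + 36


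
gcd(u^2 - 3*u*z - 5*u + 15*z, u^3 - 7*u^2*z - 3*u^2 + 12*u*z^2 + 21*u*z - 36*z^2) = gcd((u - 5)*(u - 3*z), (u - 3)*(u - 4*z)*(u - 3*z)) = -u + 3*z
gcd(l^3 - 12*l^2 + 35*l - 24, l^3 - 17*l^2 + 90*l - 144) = l^2 - 11*l + 24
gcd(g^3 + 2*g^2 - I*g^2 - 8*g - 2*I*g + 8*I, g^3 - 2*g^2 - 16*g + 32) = g^2 + 2*g - 8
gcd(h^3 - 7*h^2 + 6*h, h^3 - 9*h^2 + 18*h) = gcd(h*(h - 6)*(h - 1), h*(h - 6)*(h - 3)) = h^2 - 6*h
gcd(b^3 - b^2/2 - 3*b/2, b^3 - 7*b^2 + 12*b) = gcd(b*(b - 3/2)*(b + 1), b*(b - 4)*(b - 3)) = b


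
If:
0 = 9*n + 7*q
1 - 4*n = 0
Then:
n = 1/4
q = -9/28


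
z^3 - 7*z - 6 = (z - 3)*(z + 1)*(z + 2)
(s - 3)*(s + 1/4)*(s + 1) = s^3 - 7*s^2/4 - 7*s/2 - 3/4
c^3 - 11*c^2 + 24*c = c*(c - 8)*(c - 3)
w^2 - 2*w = w*(w - 2)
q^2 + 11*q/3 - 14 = (q - 7/3)*(q + 6)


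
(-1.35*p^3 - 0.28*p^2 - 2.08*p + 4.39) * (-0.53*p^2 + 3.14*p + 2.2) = 0.7155*p^5 - 4.0906*p^4 - 2.7468*p^3 - 9.4739*p^2 + 9.2086*p + 9.658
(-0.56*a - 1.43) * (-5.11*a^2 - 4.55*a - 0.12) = 2.8616*a^3 + 9.8553*a^2 + 6.5737*a + 0.1716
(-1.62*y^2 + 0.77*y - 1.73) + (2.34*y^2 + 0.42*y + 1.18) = 0.72*y^2 + 1.19*y - 0.55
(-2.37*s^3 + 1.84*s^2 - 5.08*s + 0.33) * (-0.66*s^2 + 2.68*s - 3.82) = 1.5642*s^5 - 7.566*s^4 + 17.3374*s^3 - 20.861*s^2 + 20.29*s - 1.2606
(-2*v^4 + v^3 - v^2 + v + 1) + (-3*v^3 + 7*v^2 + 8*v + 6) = -2*v^4 - 2*v^3 + 6*v^2 + 9*v + 7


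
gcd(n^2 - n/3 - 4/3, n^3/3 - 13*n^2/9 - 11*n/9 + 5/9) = n + 1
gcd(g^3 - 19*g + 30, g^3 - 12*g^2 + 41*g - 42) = g^2 - 5*g + 6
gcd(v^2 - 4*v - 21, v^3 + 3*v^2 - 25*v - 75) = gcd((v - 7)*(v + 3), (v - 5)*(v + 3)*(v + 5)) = v + 3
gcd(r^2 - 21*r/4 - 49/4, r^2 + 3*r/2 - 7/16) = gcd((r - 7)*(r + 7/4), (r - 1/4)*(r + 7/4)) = r + 7/4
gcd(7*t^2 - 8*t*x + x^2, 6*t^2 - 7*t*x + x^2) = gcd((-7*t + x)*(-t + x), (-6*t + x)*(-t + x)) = -t + x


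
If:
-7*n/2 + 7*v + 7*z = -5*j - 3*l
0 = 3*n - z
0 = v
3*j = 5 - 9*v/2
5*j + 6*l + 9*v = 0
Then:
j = 5/3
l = -25/18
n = -5/21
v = 0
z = -5/7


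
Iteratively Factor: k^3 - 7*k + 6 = (k - 1)*(k^2 + k - 6) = (k - 1)*(k + 3)*(k - 2)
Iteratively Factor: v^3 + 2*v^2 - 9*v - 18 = (v - 3)*(v^2 + 5*v + 6) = (v - 3)*(v + 3)*(v + 2)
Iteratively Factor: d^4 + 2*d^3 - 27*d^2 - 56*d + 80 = (d + 4)*(d^3 - 2*d^2 - 19*d + 20) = (d - 5)*(d + 4)*(d^2 + 3*d - 4) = (d - 5)*(d + 4)^2*(d - 1)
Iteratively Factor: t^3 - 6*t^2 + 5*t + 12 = (t - 4)*(t^2 - 2*t - 3) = (t - 4)*(t - 3)*(t + 1)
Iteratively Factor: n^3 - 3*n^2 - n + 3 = (n - 3)*(n^2 - 1) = (n - 3)*(n - 1)*(n + 1)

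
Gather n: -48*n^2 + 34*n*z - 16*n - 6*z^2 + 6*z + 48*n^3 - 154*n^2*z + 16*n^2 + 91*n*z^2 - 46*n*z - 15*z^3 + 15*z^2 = 48*n^3 + n^2*(-154*z - 32) + n*(91*z^2 - 12*z - 16) - 15*z^3 + 9*z^2 + 6*z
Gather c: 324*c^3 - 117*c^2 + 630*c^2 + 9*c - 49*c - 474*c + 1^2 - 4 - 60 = 324*c^3 + 513*c^2 - 514*c - 63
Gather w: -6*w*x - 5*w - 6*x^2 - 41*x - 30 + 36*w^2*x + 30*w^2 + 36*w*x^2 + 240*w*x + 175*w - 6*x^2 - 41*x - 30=w^2*(36*x + 30) + w*(36*x^2 + 234*x + 170) - 12*x^2 - 82*x - 60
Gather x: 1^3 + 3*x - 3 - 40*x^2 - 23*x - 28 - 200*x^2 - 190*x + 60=-240*x^2 - 210*x + 30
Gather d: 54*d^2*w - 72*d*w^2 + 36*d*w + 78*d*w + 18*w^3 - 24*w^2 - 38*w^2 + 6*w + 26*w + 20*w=54*d^2*w + d*(-72*w^2 + 114*w) + 18*w^3 - 62*w^2 + 52*w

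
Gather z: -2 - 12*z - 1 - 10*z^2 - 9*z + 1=-10*z^2 - 21*z - 2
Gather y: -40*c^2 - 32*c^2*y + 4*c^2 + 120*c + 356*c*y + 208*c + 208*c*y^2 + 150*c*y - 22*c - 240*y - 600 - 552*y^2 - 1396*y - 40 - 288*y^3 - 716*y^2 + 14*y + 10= -36*c^2 + 306*c - 288*y^3 + y^2*(208*c - 1268) + y*(-32*c^2 + 506*c - 1622) - 630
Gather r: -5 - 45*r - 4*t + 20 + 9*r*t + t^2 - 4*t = r*(9*t - 45) + t^2 - 8*t + 15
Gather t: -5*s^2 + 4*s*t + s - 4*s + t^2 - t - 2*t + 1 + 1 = -5*s^2 - 3*s + t^2 + t*(4*s - 3) + 2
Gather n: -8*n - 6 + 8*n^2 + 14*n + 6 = 8*n^2 + 6*n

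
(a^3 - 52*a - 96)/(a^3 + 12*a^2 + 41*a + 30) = (a^2 - 6*a - 16)/(a^2 + 6*a + 5)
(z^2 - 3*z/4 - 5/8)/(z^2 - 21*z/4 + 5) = (z + 1/2)/(z - 4)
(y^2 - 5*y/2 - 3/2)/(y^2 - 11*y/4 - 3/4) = 2*(2*y + 1)/(4*y + 1)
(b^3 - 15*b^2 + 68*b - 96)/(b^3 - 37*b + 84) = (b - 8)/(b + 7)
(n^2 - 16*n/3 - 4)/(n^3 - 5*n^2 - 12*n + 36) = (n + 2/3)/(n^2 + n - 6)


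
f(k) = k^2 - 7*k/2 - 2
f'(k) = 2*k - 7/2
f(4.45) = 2.23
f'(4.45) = 5.40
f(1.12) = -4.67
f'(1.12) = -1.26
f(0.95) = -4.42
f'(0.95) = -1.60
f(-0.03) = -1.89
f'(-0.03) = -3.56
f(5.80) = 11.34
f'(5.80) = 8.10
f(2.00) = -5.00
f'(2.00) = 0.50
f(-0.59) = 0.41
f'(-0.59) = -4.68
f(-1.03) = 2.67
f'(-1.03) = -5.56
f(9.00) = 47.50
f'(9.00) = 14.50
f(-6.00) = 55.00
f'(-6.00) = -15.50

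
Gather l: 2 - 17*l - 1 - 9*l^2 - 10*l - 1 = -9*l^2 - 27*l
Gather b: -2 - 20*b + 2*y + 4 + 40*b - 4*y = 20*b - 2*y + 2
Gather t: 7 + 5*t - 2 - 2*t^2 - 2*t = -2*t^2 + 3*t + 5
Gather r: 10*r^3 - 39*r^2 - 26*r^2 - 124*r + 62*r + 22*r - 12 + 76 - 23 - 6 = 10*r^3 - 65*r^2 - 40*r + 35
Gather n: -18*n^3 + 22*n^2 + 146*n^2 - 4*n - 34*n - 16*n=-18*n^3 + 168*n^2 - 54*n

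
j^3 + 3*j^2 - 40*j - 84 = (j - 6)*(j + 2)*(j + 7)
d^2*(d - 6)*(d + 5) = d^4 - d^3 - 30*d^2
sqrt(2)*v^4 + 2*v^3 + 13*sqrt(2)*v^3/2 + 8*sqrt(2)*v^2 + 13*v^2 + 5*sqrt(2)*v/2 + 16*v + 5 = (v + 1)*(v + 5)*(v + sqrt(2))*(sqrt(2)*v + sqrt(2)/2)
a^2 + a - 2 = (a - 1)*(a + 2)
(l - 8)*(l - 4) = l^2 - 12*l + 32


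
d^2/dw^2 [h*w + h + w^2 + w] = 2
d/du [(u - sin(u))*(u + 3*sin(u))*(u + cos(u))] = -(u - sin(u))*(u + 3*sin(u))*(sin(u) - 1) + (u - sin(u))*(u + cos(u))*(3*cos(u) + 1) - (u + 3*sin(u))*(u + cos(u))*(cos(u) - 1)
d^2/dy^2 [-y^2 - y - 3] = -2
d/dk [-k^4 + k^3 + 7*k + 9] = -4*k^3 + 3*k^2 + 7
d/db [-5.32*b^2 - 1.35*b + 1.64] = -10.64*b - 1.35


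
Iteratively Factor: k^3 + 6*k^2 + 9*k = (k)*(k^2 + 6*k + 9) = k*(k + 3)*(k + 3)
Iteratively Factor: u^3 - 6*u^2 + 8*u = (u - 4)*(u^2 - 2*u) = u*(u - 4)*(u - 2)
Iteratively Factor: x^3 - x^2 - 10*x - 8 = (x + 1)*(x^2 - 2*x - 8) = (x + 1)*(x + 2)*(x - 4)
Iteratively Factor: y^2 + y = (y)*(y + 1)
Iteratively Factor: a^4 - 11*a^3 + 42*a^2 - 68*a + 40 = (a - 2)*(a^3 - 9*a^2 + 24*a - 20) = (a - 2)^2*(a^2 - 7*a + 10) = (a - 5)*(a - 2)^2*(a - 2)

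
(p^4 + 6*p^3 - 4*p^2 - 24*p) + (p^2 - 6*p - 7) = p^4 + 6*p^3 - 3*p^2 - 30*p - 7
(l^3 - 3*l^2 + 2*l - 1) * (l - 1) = l^4 - 4*l^3 + 5*l^2 - 3*l + 1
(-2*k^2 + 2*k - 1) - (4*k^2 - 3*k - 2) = -6*k^2 + 5*k + 1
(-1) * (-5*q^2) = 5*q^2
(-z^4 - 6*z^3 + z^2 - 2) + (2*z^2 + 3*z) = -z^4 - 6*z^3 + 3*z^2 + 3*z - 2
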